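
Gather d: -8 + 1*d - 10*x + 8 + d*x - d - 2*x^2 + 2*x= d*x - 2*x^2 - 8*x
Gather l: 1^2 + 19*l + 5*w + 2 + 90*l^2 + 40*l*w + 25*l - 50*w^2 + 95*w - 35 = 90*l^2 + l*(40*w + 44) - 50*w^2 + 100*w - 32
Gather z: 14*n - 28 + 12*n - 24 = 26*n - 52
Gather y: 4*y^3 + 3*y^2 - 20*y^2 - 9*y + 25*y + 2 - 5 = 4*y^3 - 17*y^2 + 16*y - 3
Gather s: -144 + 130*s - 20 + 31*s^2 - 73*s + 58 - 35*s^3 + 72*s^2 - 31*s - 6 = -35*s^3 + 103*s^2 + 26*s - 112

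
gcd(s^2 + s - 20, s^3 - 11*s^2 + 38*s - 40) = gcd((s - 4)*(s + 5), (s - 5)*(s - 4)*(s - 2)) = s - 4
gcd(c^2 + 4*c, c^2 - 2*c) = c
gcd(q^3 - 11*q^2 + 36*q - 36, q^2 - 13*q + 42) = q - 6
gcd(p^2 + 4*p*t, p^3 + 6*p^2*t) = p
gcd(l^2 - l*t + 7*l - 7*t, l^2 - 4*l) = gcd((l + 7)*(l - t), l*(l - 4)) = 1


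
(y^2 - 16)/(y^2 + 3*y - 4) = (y - 4)/(y - 1)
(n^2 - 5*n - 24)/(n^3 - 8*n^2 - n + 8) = (n + 3)/(n^2 - 1)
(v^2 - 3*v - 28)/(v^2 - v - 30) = (-v^2 + 3*v + 28)/(-v^2 + v + 30)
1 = 1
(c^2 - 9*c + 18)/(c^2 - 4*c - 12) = (c - 3)/(c + 2)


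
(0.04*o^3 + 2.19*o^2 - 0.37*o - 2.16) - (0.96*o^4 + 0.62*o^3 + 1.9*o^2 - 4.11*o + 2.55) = -0.96*o^4 - 0.58*o^3 + 0.29*o^2 + 3.74*o - 4.71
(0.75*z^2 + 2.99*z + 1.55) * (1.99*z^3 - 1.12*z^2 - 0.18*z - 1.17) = 1.4925*z^5 + 5.1101*z^4 - 0.3993*z^3 - 3.1517*z^2 - 3.7773*z - 1.8135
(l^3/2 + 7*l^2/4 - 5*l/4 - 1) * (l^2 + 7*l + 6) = l^5/2 + 21*l^4/4 + 14*l^3 + 3*l^2/4 - 29*l/2 - 6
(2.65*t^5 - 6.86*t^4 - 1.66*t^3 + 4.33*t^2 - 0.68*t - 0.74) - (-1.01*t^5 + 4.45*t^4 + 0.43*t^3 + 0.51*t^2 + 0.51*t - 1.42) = 3.66*t^5 - 11.31*t^4 - 2.09*t^3 + 3.82*t^2 - 1.19*t + 0.68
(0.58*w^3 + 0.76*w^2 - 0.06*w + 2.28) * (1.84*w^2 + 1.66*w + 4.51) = 1.0672*w^5 + 2.3612*w^4 + 3.767*w^3 + 7.5232*w^2 + 3.5142*w + 10.2828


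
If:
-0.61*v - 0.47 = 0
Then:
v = -0.77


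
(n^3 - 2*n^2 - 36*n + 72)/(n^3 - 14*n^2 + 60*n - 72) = (n + 6)/(n - 6)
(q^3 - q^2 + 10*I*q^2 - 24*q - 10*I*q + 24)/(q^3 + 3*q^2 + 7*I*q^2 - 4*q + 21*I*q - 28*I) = (q^2 + 10*I*q - 24)/(q^2 + q*(4 + 7*I) + 28*I)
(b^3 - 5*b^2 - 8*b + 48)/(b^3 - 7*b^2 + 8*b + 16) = (b + 3)/(b + 1)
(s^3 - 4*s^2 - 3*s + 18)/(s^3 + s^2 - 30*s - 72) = (s^3 - 4*s^2 - 3*s + 18)/(s^3 + s^2 - 30*s - 72)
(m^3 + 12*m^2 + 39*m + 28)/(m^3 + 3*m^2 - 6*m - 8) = (m + 7)/(m - 2)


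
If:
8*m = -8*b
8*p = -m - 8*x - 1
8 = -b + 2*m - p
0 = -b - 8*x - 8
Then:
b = -71/26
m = 71/26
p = 5/26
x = -137/208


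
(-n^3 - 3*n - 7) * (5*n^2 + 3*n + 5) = -5*n^5 - 3*n^4 - 20*n^3 - 44*n^2 - 36*n - 35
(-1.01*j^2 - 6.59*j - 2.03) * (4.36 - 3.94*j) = 3.9794*j^3 + 21.561*j^2 - 20.7342*j - 8.8508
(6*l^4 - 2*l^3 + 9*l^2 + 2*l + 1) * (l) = 6*l^5 - 2*l^4 + 9*l^3 + 2*l^2 + l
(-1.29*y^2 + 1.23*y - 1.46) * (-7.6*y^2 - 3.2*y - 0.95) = 9.804*y^4 - 5.22*y^3 + 8.3855*y^2 + 3.5035*y + 1.387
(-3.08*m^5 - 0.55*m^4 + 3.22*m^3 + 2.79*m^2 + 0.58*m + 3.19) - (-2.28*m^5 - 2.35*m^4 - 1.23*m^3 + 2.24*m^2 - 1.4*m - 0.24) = -0.8*m^5 + 1.8*m^4 + 4.45*m^3 + 0.55*m^2 + 1.98*m + 3.43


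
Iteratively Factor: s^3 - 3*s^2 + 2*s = (s - 2)*(s^2 - s) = (s - 2)*(s - 1)*(s)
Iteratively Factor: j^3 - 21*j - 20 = (j + 4)*(j^2 - 4*j - 5) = (j + 1)*(j + 4)*(j - 5)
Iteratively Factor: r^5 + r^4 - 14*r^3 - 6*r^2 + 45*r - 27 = (r + 3)*(r^4 - 2*r^3 - 8*r^2 + 18*r - 9) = (r - 1)*(r + 3)*(r^3 - r^2 - 9*r + 9) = (r - 3)*(r - 1)*(r + 3)*(r^2 + 2*r - 3) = (r - 3)*(r - 1)^2*(r + 3)*(r + 3)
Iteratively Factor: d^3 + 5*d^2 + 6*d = (d)*(d^2 + 5*d + 6) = d*(d + 2)*(d + 3)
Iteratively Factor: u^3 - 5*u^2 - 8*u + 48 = (u - 4)*(u^2 - u - 12) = (u - 4)*(u + 3)*(u - 4)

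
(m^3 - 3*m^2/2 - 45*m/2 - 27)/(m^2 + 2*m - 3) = (m^2 - 9*m/2 - 9)/(m - 1)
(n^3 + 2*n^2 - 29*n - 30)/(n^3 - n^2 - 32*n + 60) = (n + 1)/(n - 2)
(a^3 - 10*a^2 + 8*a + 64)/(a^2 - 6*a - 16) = a - 4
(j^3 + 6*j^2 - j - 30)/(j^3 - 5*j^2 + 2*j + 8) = (j^2 + 8*j + 15)/(j^2 - 3*j - 4)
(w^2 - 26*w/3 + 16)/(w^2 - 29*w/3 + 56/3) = (w - 6)/(w - 7)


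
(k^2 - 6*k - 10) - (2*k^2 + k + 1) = -k^2 - 7*k - 11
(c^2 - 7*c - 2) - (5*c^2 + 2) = -4*c^2 - 7*c - 4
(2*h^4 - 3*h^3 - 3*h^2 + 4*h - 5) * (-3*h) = -6*h^5 + 9*h^4 + 9*h^3 - 12*h^2 + 15*h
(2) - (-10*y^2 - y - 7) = 10*y^2 + y + 9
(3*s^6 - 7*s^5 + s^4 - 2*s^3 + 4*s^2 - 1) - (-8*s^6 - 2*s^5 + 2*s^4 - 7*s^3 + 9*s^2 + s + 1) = 11*s^6 - 5*s^5 - s^4 + 5*s^3 - 5*s^2 - s - 2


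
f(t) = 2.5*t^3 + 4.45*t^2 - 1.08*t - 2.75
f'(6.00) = 322.32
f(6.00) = 690.97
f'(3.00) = 93.12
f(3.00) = 101.56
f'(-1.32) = 0.24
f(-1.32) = 0.68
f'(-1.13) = -1.56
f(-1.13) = 0.55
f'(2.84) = 84.69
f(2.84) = 87.34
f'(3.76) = 138.42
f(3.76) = 188.99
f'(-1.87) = 8.50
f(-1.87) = -1.52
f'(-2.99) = 39.36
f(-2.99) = -26.56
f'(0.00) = -1.08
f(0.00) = -2.75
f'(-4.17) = 92.22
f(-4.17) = -102.15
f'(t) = 7.5*t^2 + 8.9*t - 1.08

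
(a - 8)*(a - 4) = a^2 - 12*a + 32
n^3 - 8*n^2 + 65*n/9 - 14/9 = (n - 7)*(n - 2/3)*(n - 1/3)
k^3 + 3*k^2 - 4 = (k - 1)*(k + 2)^2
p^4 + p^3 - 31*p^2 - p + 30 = (p - 5)*(p - 1)*(p + 1)*(p + 6)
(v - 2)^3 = v^3 - 6*v^2 + 12*v - 8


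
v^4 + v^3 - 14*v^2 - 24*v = v*(v - 4)*(v + 2)*(v + 3)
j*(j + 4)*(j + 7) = j^3 + 11*j^2 + 28*j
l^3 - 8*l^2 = l^2*(l - 8)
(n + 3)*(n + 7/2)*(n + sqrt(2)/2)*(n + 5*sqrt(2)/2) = n^4 + 3*sqrt(2)*n^3 + 13*n^3/2 + 13*n^2 + 39*sqrt(2)*n^2/2 + 65*n/4 + 63*sqrt(2)*n/2 + 105/4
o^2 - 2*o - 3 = (o - 3)*(o + 1)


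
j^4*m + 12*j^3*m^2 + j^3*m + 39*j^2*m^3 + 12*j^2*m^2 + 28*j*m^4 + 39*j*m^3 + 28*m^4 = (j + m)*(j + 4*m)*(j + 7*m)*(j*m + m)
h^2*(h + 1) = h^3 + h^2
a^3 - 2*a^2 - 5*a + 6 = (a - 3)*(a - 1)*(a + 2)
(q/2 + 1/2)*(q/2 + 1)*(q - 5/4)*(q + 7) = q^4/4 + 35*q^3/16 + 21*q^2/8 - 59*q/16 - 35/8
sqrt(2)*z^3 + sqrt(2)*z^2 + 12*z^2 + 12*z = z*(z + 6*sqrt(2))*(sqrt(2)*z + sqrt(2))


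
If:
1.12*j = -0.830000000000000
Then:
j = -0.74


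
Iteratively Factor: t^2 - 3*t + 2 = (t - 2)*(t - 1)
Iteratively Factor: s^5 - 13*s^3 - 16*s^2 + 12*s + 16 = (s + 2)*(s^4 - 2*s^3 - 9*s^2 + 2*s + 8) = (s + 1)*(s + 2)*(s^3 - 3*s^2 - 6*s + 8) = (s - 4)*(s + 1)*(s + 2)*(s^2 + s - 2) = (s - 4)*(s + 1)*(s + 2)^2*(s - 1)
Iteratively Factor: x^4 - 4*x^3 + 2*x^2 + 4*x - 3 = (x - 1)*(x^3 - 3*x^2 - x + 3) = (x - 1)^2*(x^2 - 2*x - 3) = (x - 1)^2*(x + 1)*(x - 3)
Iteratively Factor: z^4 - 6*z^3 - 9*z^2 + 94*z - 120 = (z - 5)*(z^3 - z^2 - 14*z + 24) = (z - 5)*(z - 3)*(z^2 + 2*z - 8) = (z - 5)*(z - 3)*(z - 2)*(z + 4)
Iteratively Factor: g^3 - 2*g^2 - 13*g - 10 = (g - 5)*(g^2 + 3*g + 2) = (g - 5)*(g + 2)*(g + 1)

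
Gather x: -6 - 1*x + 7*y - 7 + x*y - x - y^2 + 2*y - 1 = x*(y - 2) - y^2 + 9*y - 14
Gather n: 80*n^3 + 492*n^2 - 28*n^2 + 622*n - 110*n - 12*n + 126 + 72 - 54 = 80*n^3 + 464*n^2 + 500*n + 144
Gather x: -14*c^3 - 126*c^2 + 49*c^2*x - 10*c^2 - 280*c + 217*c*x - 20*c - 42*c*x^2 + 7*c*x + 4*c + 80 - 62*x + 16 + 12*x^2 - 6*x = -14*c^3 - 136*c^2 - 296*c + x^2*(12 - 42*c) + x*(49*c^2 + 224*c - 68) + 96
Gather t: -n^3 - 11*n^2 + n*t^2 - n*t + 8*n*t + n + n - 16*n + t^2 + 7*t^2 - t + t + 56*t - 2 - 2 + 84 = -n^3 - 11*n^2 - 14*n + t^2*(n + 8) + t*(7*n + 56) + 80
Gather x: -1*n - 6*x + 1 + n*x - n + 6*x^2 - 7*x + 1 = -2*n + 6*x^2 + x*(n - 13) + 2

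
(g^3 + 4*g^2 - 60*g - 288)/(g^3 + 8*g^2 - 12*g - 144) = (g - 8)/(g - 4)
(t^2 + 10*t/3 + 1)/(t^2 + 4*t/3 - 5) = (3*t + 1)/(3*t - 5)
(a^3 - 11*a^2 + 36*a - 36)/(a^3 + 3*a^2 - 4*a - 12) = (a^2 - 9*a + 18)/(a^2 + 5*a + 6)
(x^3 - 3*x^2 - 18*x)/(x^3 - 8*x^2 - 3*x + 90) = x/(x - 5)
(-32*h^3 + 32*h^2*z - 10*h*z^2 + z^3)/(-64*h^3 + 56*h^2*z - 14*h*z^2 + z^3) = (-4*h + z)/(-8*h + z)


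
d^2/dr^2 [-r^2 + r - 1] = -2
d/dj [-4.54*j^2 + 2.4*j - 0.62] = 2.4 - 9.08*j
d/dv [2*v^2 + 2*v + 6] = 4*v + 2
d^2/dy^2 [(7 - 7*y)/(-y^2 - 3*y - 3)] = 14*((y - 1)*(2*y + 3)^2 - (3*y + 2)*(y^2 + 3*y + 3))/(y^2 + 3*y + 3)^3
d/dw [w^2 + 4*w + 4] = 2*w + 4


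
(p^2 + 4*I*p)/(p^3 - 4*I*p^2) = (p + 4*I)/(p*(p - 4*I))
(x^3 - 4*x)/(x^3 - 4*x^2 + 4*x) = (x + 2)/(x - 2)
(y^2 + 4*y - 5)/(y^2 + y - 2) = (y + 5)/(y + 2)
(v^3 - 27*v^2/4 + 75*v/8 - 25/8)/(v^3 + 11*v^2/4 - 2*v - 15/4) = (2*v^2 - 11*v + 5)/(2*(v^2 + 4*v + 3))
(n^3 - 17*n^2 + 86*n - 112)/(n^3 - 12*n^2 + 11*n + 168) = (n - 2)/(n + 3)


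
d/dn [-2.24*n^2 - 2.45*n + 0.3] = -4.48*n - 2.45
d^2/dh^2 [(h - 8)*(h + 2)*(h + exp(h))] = h^2*exp(h) - 2*h*exp(h) + 6*h - 26*exp(h) - 12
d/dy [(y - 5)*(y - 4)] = 2*y - 9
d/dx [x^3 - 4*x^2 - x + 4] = 3*x^2 - 8*x - 1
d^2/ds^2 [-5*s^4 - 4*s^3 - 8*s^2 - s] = -60*s^2 - 24*s - 16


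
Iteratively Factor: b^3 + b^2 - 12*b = (b - 3)*(b^2 + 4*b) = (b - 3)*(b + 4)*(b)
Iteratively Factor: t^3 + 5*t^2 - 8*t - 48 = (t + 4)*(t^2 + t - 12) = (t - 3)*(t + 4)*(t + 4)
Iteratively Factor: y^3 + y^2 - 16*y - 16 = (y - 4)*(y^2 + 5*y + 4) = (y - 4)*(y + 4)*(y + 1)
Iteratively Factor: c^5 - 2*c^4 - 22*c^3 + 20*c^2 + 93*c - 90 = (c - 2)*(c^4 - 22*c^2 - 24*c + 45) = (c - 2)*(c + 3)*(c^3 - 3*c^2 - 13*c + 15) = (c - 2)*(c - 1)*(c + 3)*(c^2 - 2*c - 15) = (c - 2)*(c - 1)*(c + 3)^2*(c - 5)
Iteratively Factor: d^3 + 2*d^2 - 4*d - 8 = (d + 2)*(d^2 - 4) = (d + 2)^2*(d - 2)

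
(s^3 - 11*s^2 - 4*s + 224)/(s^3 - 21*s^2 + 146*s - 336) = (s + 4)/(s - 6)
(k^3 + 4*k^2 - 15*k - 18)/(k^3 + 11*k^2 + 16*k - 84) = (k^2 - 2*k - 3)/(k^2 + 5*k - 14)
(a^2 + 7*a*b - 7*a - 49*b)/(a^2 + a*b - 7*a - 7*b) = (a + 7*b)/(a + b)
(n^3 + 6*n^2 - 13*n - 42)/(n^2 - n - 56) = (n^2 - n - 6)/(n - 8)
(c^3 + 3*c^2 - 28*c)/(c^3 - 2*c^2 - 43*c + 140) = c/(c - 5)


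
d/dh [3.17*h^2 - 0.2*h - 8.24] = 6.34*h - 0.2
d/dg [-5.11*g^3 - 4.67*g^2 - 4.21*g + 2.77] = -15.33*g^2 - 9.34*g - 4.21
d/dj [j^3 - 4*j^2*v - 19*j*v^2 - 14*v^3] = 3*j^2 - 8*j*v - 19*v^2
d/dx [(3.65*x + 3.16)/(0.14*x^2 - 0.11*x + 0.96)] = (-0.511*x^2 - 0.8848*x + 3.8516)/(0.0196*x^4 - 0.0308*x^3 + 0.2809*x^2 - 0.2112*x + 0.9216)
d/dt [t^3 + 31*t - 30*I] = 3*t^2 + 31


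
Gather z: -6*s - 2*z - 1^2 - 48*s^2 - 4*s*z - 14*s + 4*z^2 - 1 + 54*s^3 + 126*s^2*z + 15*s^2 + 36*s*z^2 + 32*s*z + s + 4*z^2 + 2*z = 54*s^3 - 33*s^2 - 19*s + z^2*(36*s + 8) + z*(126*s^2 + 28*s) - 2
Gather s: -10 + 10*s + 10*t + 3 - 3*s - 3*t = 7*s + 7*t - 7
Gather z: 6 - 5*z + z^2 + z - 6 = z^2 - 4*z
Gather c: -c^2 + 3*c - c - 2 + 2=-c^2 + 2*c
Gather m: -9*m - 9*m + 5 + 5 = 10 - 18*m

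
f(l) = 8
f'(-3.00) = 0.00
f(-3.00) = 8.00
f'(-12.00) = 0.00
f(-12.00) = 8.00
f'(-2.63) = 0.00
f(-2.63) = 8.00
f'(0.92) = 0.00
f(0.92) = 8.00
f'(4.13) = 0.00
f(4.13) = 8.00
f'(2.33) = 0.00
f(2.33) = 8.00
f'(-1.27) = 0.00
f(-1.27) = 8.00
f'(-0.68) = 0.00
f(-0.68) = 8.00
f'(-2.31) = 0.00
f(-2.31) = 8.00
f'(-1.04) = 0.00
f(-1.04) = 8.00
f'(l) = 0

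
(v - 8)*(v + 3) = v^2 - 5*v - 24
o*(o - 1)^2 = o^3 - 2*o^2 + o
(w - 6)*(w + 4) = w^2 - 2*w - 24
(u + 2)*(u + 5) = u^2 + 7*u + 10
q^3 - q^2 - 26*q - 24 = (q - 6)*(q + 1)*(q + 4)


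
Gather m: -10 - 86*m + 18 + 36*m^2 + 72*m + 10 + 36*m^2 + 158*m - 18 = 72*m^2 + 144*m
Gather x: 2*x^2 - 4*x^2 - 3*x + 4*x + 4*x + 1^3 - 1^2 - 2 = -2*x^2 + 5*x - 2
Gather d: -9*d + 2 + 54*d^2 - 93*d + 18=54*d^2 - 102*d + 20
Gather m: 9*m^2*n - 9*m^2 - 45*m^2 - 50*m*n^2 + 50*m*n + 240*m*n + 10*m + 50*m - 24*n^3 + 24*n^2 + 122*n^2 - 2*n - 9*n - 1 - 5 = m^2*(9*n - 54) + m*(-50*n^2 + 290*n + 60) - 24*n^3 + 146*n^2 - 11*n - 6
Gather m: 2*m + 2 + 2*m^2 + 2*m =2*m^2 + 4*m + 2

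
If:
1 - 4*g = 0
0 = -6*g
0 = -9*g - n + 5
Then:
No Solution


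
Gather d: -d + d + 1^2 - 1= 0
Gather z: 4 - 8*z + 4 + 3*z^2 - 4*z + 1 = 3*z^2 - 12*z + 9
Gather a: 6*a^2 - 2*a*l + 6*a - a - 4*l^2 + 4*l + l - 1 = 6*a^2 + a*(5 - 2*l) - 4*l^2 + 5*l - 1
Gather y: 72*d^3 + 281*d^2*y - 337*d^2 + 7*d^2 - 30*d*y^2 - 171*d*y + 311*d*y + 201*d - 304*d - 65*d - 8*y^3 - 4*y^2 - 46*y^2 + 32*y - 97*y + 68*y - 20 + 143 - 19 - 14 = 72*d^3 - 330*d^2 - 168*d - 8*y^3 + y^2*(-30*d - 50) + y*(281*d^2 + 140*d + 3) + 90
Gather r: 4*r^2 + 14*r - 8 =4*r^2 + 14*r - 8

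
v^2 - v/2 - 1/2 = (v - 1)*(v + 1/2)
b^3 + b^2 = b^2*(b + 1)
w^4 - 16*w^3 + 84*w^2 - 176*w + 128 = (w - 8)*(w - 4)*(w - 2)^2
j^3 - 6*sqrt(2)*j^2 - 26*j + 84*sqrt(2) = (j - 7*sqrt(2))*(j - 2*sqrt(2))*(j + 3*sqrt(2))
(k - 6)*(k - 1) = k^2 - 7*k + 6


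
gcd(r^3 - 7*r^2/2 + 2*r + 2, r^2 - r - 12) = 1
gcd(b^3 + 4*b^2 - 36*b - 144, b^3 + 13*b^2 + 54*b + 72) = b^2 + 10*b + 24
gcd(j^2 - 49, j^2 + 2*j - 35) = j + 7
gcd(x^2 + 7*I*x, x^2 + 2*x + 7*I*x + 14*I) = x + 7*I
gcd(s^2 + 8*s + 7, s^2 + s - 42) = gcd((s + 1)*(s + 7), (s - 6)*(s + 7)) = s + 7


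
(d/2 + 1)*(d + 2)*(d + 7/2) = d^3/2 + 15*d^2/4 + 9*d + 7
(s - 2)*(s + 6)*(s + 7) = s^3 + 11*s^2 + 16*s - 84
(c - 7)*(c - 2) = c^2 - 9*c + 14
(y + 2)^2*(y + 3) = y^3 + 7*y^2 + 16*y + 12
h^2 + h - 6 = (h - 2)*(h + 3)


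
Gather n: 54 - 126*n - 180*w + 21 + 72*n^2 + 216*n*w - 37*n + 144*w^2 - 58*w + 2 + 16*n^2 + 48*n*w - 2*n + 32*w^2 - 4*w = 88*n^2 + n*(264*w - 165) + 176*w^2 - 242*w + 77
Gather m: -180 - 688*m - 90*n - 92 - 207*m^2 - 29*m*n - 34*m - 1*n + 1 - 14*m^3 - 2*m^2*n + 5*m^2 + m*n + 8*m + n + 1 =-14*m^3 + m^2*(-2*n - 202) + m*(-28*n - 714) - 90*n - 270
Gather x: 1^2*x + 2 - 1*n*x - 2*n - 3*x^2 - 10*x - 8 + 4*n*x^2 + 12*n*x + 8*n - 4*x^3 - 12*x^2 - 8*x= 6*n - 4*x^3 + x^2*(4*n - 15) + x*(11*n - 17) - 6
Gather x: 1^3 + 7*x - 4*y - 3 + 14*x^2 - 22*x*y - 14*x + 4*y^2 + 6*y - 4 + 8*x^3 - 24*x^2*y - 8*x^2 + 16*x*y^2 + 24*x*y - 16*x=8*x^3 + x^2*(6 - 24*y) + x*(16*y^2 + 2*y - 23) + 4*y^2 + 2*y - 6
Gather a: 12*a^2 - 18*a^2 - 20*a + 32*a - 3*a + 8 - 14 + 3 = -6*a^2 + 9*a - 3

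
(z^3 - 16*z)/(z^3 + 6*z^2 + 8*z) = (z - 4)/(z + 2)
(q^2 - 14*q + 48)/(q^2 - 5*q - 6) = (q - 8)/(q + 1)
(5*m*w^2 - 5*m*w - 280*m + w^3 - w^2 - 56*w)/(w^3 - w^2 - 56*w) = (5*m + w)/w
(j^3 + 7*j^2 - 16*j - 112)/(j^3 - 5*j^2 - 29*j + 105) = (j^3 + 7*j^2 - 16*j - 112)/(j^3 - 5*j^2 - 29*j + 105)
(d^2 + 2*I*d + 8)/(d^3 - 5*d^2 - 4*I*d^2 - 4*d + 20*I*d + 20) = (d + 4*I)/(d^2 - d*(5 + 2*I) + 10*I)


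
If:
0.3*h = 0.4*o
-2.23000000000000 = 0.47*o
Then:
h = -6.33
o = -4.74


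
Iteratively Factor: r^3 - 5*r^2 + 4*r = (r)*(r^2 - 5*r + 4) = r*(r - 1)*(r - 4)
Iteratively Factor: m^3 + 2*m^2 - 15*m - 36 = (m + 3)*(m^2 - m - 12) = (m + 3)^2*(m - 4)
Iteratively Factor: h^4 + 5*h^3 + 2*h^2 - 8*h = (h)*(h^3 + 5*h^2 + 2*h - 8) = h*(h - 1)*(h^2 + 6*h + 8) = h*(h - 1)*(h + 4)*(h + 2)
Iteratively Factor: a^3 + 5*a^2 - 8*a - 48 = (a + 4)*(a^2 + a - 12) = (a + 4)^2*(a - 3)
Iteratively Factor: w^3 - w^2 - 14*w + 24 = (w - 2)*(w^2 + w - 12) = (w - 3)*(w - 2)*(w + 4)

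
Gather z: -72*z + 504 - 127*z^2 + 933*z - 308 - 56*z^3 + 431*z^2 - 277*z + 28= -56*z^3 + 304*z^2 + 584*z + 224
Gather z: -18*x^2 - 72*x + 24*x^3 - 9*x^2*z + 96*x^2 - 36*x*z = 24*x^3 + 78*x^2 - 72*x + z*(-9*x^2 - 36*x)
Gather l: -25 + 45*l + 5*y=45*l + 5*y - 25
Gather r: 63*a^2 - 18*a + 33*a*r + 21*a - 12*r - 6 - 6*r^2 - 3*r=63*a^2 + 3*a - 6*r^2 + r*(33*a - 15) - 6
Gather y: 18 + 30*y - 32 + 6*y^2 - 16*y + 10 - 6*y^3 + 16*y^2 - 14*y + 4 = -6*y^3 + 22*y^2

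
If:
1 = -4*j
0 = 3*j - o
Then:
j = -1/4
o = -3/4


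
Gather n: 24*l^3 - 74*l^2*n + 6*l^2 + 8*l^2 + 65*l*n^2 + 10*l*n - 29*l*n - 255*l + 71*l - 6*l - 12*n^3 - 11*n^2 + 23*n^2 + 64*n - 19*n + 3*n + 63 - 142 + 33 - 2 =24*l^3 + 14*l^2 - 190*l - 12*n^3 + n^2*(65*l + 12) + n*(-74*l^2 - 19*l + 48) - 48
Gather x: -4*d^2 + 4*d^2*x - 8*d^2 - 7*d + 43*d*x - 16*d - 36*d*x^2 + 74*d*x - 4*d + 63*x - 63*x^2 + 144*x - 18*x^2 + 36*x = -12*d^2 - 27*d + x^2*(-36*d - 81) + x*(4*d^2 + 117*d + 243)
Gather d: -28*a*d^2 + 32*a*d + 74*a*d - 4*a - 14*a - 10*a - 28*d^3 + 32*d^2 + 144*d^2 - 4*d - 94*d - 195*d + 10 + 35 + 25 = -28*a - 28*d^3 + d^2*(176 - 28*a) + d*(106*a - 293) + 70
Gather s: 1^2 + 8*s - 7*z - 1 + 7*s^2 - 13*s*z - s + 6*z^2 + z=7*s^2 + s*(7 - 13*z) + 6*z^2 - 6*z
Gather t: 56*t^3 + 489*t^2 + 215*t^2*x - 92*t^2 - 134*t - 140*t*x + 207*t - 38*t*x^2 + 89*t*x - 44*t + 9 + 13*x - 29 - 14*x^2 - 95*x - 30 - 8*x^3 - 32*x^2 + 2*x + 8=56*t^3 + t^2*(215*x + 397) + t*(-38*x^2 - 51*x + 29) - 8*x^3 - 46*x^2 - 80*x - 42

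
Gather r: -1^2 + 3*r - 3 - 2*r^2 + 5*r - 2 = -2*r^2 + 8*r - 6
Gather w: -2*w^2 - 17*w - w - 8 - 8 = -2*w^2 - 18*w - 16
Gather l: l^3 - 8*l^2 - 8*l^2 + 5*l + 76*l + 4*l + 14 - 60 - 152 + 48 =l^3 - 16*l^2 + 85*l - 150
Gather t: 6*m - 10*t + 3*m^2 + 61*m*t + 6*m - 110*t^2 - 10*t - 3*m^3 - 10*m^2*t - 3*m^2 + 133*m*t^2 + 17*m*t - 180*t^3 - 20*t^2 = -3*m^3 + 12*m - 180*t^3 + t^2*(133*m - 130) + t*(-10*m^2 + 78*m - 20)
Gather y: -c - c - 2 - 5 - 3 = -2*c - 10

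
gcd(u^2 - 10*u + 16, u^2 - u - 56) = u - 8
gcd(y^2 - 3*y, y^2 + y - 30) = 1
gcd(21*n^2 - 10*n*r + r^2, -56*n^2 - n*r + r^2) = 1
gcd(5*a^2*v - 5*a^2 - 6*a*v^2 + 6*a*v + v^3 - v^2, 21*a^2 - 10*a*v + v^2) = 1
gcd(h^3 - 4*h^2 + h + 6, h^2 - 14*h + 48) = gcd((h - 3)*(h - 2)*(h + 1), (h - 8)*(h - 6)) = 1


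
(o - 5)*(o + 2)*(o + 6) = o^3 + 3*o^2 - 28*o - 60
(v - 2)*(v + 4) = v^2 + 2*v - 8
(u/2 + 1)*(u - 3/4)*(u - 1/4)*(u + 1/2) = u^4/2 + 3*u^3/4 - 21*u^2/32 - 17*u/64 + 3/32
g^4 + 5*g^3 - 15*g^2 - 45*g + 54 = (g - 3)*(g - 1)*(g + 3)*(g + 6)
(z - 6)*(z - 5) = z^2 - 11*z + 30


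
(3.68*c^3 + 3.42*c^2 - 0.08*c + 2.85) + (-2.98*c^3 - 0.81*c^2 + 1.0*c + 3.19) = 0.7*c^3 + 2.61*c^2 + 0.92*c + 6.04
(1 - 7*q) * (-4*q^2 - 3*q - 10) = 28*q^3 + 17*q^2 + 67*q - 10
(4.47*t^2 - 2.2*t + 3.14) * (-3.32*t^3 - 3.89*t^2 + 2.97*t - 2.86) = -14.8404*t^5 - 10.0843*t^4 + 11.4091*t^3 - 31.5328*t^2 + 15.6178*t - 8.9804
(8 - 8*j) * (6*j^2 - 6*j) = -48*j^3 + 96*j^2 - 48*j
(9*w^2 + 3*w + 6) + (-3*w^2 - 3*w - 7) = 6*w^2 - 1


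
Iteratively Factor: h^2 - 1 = (h + 1)*(h - 1)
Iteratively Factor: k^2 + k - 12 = (k + 4)*(k - 3)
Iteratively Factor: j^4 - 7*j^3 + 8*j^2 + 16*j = (j)*(j^3 - 7*j^2 + 8*j + 16) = j*(j - 4)*(j^2 - 3*j - 4) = j*(j - 4)^2*(j + 1)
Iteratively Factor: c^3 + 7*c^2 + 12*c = (c)*(c^2 + 7*c + 12) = c*(c + 3)*(c + 4)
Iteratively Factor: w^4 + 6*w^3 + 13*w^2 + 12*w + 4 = (w + 2)*(w^3 + 4*w^2 + 5*w + 2) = (w + 2)^2*(w^2 + 2*w + 1) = (w + 1)*(w + 2)^2*(w + 1)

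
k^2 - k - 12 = (k - 4)*(k + 3)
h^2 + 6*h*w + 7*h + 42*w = (h + 7)*(h + 6*w)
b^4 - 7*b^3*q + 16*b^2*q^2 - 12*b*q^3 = b*(b - 3*q)*(b - 2*q)^2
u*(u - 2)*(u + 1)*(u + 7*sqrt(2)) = u^4 - u^3 + 7*sqrt(2)*u^3 - 7*sqrt(2)*u^2 - 2*u^2 - 14*sqrt(2)*u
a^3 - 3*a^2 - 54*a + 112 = (a - 8)*(a - 2)*(a + 7)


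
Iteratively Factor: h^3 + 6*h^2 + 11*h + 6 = (h + 1)*(h^2 + 5*h + 6) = (h + 1)*(h + 2)*(h + 3)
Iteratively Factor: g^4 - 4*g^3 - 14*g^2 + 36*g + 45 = (g - 3)*(g^3 - g^2 - 17*g - 15) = (g - 5)*(g - 3)*(g^2 + 4*g + 3) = (g - 5)*(g - 3)*(g + 3)*(g + 1)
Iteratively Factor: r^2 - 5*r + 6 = (r - 2)*(r - 3)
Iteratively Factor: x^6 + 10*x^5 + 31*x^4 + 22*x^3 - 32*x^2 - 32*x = (x + 1)*(x^5 + 9*x^4 + 22*x^3 - 32*x) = (x + 1)*(x + 4)*(x^4 + 5*x^3 + 2*x^2 - 8*x) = (x + 1)*(x + 2)*(x + 4)*(x^3 + 3*x^2 - 4*x) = (x + 1)*(x + 2)*(x + 4)^2*(x^2 - x) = x*(x + 1)*(x + 2)*(x + 4)^2*(x - 1)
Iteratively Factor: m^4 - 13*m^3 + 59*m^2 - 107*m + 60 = (m - 3)*(m^3 - 10*m^2 + 29*m - 20) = (m - 5)*(m - 3)*(m^2 - 5*m + 4) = (m - 5)*(m - 4)*(m - 3)*(m - 1)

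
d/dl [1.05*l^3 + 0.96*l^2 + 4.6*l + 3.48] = 3.15*l^2 + 1.92*l + 4.6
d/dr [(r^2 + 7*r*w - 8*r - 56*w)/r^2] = (-7*r*w + 8*r + 112*w)/r^3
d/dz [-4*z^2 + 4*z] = 4 - 8*z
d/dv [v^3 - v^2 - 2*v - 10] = 3*v^2 - 2*v - 2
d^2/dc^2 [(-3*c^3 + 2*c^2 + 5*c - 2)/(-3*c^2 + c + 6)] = 4*(3*c^3 + 18*c - 2)/(27*c^6 - 27*c^5 - 153*c^4 + 107*c^3 + 306*c^2 - 108*c - 216)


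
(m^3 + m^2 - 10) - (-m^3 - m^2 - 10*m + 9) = 2*m^3 + 2*m^2 + 10*m - 19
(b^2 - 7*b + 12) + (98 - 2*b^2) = -b^2 - 7*b + 110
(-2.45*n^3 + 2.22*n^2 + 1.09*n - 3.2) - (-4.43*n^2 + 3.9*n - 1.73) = -2.45*n^3 + 6.65*n^2 - 2.81*n - 1.47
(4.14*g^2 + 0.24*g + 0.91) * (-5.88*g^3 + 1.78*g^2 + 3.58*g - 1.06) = -24.3432*g^5 + 5.958*g^4 + 9.8976*g^3 - 1.9094*g^2 + 3.0034*g - 0.9646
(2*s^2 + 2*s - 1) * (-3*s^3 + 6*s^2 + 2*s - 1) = -6*s^5 + 6*s^4 + 19*s^3 - 4*s^2 - 4*s + 1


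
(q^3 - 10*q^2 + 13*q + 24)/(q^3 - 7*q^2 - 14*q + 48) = (q^2 - 2*q - 3)/(q^2 + q - 6)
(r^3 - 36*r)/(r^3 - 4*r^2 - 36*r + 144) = r/(r - 4)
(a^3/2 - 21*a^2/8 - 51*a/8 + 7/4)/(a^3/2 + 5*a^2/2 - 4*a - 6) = (4*a^3 - 21*a^2 - 51*a + 14)/(4*(a^3 + 5*a^2 - 8*a - 12))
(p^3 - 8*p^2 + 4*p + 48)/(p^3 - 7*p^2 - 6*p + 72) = (p + 2)/(p + 3)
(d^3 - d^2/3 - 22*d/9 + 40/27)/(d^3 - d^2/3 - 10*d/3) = (d^2 - 2*d + 8/9)/(d*(d - 2))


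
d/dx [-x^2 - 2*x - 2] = -2*x - 2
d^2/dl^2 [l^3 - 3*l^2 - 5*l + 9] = 6*l - 6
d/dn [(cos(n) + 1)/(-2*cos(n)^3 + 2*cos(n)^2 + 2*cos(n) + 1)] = 2*(2*sin(2*n) - 2*sin(3*n) - sin(4*n))/(cos(n) + 2*cos(2*n) - cos(3*n) + 4)^2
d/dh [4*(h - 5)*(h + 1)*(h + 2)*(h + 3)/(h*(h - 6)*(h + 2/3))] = 12*(3*h^6 - 32*h^5 + 5*h^4 + 270*h^3 - 286*h^2 - 960*h - 360)/(h^2*(9*h^4 - 96*h^3 + 184*h^2 + 384*h + 144))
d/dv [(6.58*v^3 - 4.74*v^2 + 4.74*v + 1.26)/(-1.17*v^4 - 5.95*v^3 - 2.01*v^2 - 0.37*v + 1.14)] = (7.6986*v^6 - 11.0916*v^5 - 24.7914*v^4 + 57.4336*v^3 + 56.2758*v^2 - 5.742*v + 5.8698)/(1.3689*v^8 + 13.923*v^7 + 40.1059*v^6 + 24.7848*v^5 + 5.7755*v^4 - 12.0786*v^3 - 4.4459*v^2 - 0.8436*v + 1.2996)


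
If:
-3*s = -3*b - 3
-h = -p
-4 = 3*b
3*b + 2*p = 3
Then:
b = -4/3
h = 7/2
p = 7/2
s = -1/3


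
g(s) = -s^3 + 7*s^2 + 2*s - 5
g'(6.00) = -22.00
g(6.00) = 43.00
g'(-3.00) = -67.00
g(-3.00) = 79.00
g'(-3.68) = -90.15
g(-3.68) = 132.27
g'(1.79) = 17.45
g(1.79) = 15.27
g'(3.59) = 13.60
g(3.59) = 46.13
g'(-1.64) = -29.03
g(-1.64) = 14.96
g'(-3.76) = -93.05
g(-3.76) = 139.60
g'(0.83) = 11.55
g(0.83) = 0.91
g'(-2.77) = -59.80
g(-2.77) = 64.42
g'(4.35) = 6.13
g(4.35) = 53.84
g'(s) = -3*s^2 + 14*s + 2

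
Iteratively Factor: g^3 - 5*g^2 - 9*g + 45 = (g - 3)*(g^2 - 2*g - 15) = (g - 3)*(g + 3)*(g - 5)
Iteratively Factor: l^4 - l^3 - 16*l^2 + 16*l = (l + 4)*(l^3 - 5*l^2 + 4*l) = l*(l + 4)*(l^2 - 5*l + 4) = l*(l - 4)*(l + 4)*(l - 1)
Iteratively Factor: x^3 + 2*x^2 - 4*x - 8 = (x + 2)*(x^2 - 4) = (x - 2)*(x + 2)*(x + 2)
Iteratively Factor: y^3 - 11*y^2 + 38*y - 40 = (y - 2)*(y^2 - 9*y + 20) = (y - 4)*(y - 2)*(y - 5)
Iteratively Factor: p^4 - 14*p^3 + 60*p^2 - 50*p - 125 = (p - 5)*(p^3 - 9*p^2 + 15*p + 25) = (p - 5)^2*(p^2 - 4*p - 5) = (p - 5)^2*(p + 1)*(p - 5)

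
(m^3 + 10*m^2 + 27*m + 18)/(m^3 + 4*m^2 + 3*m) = (m + 6)/m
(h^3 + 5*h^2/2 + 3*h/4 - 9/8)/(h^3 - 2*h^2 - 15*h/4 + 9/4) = (h + 3/2)/(h - 3)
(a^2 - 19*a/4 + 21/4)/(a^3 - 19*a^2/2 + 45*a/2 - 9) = (4*a - 7)/(2*(2*a^2 - 13*a + 6))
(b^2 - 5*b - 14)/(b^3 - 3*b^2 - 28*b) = (b + 2)/(b*(b + 4))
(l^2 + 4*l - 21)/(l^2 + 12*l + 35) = (l - 3)/(l + 5)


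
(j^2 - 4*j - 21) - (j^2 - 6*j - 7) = 2*j - 14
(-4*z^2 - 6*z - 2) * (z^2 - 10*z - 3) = -4*z^4 + 34*z^3 + 70*z^2 + 38*z + 6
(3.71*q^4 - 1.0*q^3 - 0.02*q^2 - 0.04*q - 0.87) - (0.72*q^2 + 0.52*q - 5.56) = 3.71*q^4 - 1.0*q^3 - 0.74*q^2 - 0.56*q + 4.69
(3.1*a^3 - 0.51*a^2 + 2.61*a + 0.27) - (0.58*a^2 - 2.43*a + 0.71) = 3.1*a^3 - 1.09*a^2 + 5.04*a - 0.44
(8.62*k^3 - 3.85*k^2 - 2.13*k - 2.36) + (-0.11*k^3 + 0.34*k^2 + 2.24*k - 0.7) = 8.51*k^3 - 3.51*k^2 + 0.11*k - 3.06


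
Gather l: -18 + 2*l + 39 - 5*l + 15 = 36 - 3*l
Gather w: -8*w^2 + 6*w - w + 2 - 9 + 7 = -8*w^2 + 5*w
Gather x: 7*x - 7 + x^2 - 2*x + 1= x^2 + 5*x - 6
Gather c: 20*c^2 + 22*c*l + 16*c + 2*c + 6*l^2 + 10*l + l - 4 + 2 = 20*c^2 + c*(22*l + 18) + 6*l^2 + 11*l - 2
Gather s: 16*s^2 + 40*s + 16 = 16*s^2 + 40*s + 16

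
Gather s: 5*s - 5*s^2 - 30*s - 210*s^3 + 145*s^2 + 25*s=-210*s^3 + 140*s^2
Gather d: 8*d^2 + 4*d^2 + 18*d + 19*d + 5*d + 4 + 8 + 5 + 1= 12*d^2 + 42*d + 18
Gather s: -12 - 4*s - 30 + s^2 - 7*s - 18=s^2 - 11*s - 60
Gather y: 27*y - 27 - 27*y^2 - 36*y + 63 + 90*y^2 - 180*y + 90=63*y^2 - 189*y + 126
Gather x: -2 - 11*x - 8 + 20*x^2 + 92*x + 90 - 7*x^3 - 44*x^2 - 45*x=-7*x^3 - 24*x^2 + 36*x + 80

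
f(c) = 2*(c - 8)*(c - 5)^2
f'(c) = 2*(c - 8)*(2*c - 10) + 2*(c - 5)^2 = 6*(c - 7)*(c - 5)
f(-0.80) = -592.06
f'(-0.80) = 271.44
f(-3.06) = -1436.99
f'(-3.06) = 486.50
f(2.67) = -57.87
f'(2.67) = 60.53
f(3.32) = -26.42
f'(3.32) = 37.09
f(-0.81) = -594.78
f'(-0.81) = 272.26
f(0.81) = -252.46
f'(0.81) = 155.62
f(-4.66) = -2362.75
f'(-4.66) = 675.81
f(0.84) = -247.82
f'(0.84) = 153.75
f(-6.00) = -3388.00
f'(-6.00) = 858.00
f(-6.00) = -3388.00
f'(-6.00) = 858.00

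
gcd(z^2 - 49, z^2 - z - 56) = z + 7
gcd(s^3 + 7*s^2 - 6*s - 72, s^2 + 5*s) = 1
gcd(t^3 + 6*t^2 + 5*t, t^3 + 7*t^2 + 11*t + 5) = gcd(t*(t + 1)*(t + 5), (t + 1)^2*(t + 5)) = t^2 + 6*t + 5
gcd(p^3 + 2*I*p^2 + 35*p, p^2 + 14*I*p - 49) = p + 7*I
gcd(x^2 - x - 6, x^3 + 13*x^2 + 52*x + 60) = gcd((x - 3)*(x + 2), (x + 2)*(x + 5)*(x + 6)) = x + 2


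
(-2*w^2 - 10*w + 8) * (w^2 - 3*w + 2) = -2*w^4 - 4*w^3 + 34*w^2 - 44*w + 16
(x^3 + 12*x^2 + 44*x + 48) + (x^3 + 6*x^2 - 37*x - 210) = 2*x^3 + 18*x^2 + 7*x - 162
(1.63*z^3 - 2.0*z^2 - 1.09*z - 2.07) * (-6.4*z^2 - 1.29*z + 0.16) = -10.432*z^5 + 10.6973*z^4 + 9.8168*z^3 + 14.3341*z^2 + 2.4959*z - 0.3312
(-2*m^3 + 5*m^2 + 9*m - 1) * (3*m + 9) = -6*m^4 - 3*m^3 + 72*m^2 + 78*m - 9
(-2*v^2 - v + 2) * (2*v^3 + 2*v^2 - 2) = -4*v^5 - 6*v^4 + 2*v^3 + 8*v^2 + 2*v - 4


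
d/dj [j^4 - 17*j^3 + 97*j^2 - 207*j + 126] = 4*j^3 - 51*j^2 + 194*j - 207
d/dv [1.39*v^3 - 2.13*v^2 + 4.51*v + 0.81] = 4.17*v^2 - 4.26*v + 4.51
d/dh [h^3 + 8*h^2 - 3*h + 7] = 3*h^2 + 16*h - 3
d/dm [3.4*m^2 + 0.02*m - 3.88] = 6.8*m + 0.02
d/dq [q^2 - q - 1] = 2*q - 1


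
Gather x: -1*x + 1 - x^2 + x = 1 - x^2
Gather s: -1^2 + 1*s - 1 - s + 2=0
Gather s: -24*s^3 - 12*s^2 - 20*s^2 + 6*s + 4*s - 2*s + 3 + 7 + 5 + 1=-24*s^3 - 32*s^2 + 8*s + 16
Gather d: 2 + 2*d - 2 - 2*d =0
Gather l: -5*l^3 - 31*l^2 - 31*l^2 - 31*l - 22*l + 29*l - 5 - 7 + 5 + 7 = -5*l^3 - 62*l^2 - 24*l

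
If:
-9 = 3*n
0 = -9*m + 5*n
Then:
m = -5/3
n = -3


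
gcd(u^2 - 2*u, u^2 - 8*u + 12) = u - 2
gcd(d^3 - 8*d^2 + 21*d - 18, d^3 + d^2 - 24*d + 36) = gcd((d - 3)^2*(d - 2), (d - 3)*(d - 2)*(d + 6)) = d^2 - 5*d + 6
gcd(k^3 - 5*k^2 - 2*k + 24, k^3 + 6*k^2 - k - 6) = 1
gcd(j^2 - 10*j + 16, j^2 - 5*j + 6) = j - 2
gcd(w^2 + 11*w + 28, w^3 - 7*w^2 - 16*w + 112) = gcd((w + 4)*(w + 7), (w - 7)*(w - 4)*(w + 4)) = w + 4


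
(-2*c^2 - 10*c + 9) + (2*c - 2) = -2*c^2 - 8*c + 7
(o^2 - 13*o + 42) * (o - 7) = o^3 - 20*o^2 + 133*o - 294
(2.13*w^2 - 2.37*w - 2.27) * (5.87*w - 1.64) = 12.5031*w^3 - 17.4051*w^2 - 9.4381*w + 3.7228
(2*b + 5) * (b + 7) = 2*b^2 + 19*b + 35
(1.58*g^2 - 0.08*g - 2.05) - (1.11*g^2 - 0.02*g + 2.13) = 0.47*g^2 - 0.06*g - 4.18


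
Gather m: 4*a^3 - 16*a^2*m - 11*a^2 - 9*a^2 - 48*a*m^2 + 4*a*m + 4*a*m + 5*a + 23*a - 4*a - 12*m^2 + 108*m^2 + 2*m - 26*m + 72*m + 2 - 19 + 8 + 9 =4*a^3 - 20*a^2 + 24*a + m^2*(96 - 48*a) + m*(-16*a^2 + 8*a + 48)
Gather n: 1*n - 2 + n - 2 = 2*n - 4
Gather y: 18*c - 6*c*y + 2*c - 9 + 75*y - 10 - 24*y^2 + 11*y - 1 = 20*c - 24*y^2 + y*(86 - 6*c) - 20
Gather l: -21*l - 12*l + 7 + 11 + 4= 22 - 33*l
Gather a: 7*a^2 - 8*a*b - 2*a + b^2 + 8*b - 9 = 7*a^2 + a*(-8*b - 2) + b^2 + 8*b - 9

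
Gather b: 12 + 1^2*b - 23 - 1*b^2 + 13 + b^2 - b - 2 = 0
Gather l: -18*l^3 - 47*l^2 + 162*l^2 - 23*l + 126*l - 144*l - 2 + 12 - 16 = -18*l^3 + 115*l^2 - 41*l - 6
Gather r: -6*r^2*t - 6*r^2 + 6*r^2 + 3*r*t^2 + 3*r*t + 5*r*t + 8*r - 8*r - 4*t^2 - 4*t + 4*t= -6*r^2*t + r*(3*t^2 + 8*t) - 4*t^2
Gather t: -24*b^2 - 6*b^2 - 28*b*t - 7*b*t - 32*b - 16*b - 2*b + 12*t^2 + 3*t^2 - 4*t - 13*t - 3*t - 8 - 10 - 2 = -30*b^2 - 50*b + 15*t^2 + t*(-35*b - 20) - 20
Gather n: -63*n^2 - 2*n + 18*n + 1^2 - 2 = -63*n^2 + 16*n - 1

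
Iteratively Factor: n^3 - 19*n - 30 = (n + 3)*(n^2 - 3*n - 10) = (n + 2)*(n + 3)*(n - 5)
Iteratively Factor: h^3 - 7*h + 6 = (h - 1)*(h^2 + h - 6) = (h - 2)*(h - 1)*(h + 3)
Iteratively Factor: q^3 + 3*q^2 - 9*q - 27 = (q - 3)*(q^2 + 6*q + 9) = (q - 3)*(q + 3)*(q + 3)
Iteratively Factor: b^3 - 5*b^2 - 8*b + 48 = (b - 4)*(b^2 - b - 12) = (b - 4)*(b + 3)*(b - 4)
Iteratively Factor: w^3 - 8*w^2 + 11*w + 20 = (w - 5)*(w^2 - 3*w - 4) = (w - 5)*(w + 1)*(w - 4)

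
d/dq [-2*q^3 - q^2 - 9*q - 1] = -6*q^2 - 2*q - 9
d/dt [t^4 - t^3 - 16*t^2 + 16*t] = 4*t^3 - 3*t^2 - 32*t + 16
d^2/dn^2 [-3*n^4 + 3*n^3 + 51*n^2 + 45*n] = -36*n^2 + 18*n + 102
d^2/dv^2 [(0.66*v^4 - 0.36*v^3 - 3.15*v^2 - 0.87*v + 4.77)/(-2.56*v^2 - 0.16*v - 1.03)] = (-8.65075199999999*v^6 - 1.62201600000001*v^5 - 10.543104*v^4 + 5.20243199999999*v^3 - 245.445912*v^2 - 23.195304*v + 31.307766)/(16.777216*v^6 + 3.145728*v^5 + 20.447232*v^4 + 2.535424*v^3 + 8.226816*v^2 + 0.509232*v + 1.092727)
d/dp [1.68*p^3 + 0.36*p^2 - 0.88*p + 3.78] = 5.04*p^2 + 0.72*p - 0.88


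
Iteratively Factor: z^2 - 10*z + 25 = (z - 5)*(z - 5)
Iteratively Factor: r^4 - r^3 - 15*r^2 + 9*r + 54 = (r + 2)*(r^3 - 3*r^2 - 9*r + 27) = (r - 3)*(r + 2)*(r^2 - 9) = (r - 3)*(r + 2)*(r + 3)*(r - 3)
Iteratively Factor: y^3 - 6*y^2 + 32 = (y + 2)*(y^2 - 8*y + 16) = (y - 4)*(y + 2)*(y - 4)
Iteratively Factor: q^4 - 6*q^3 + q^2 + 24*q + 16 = (q + 1)*(q^3 - 7*q^2 + 8*q + 16) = (q - 4)*(q + 1)*(q^2 - 3*q - 4) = (q - 4)*(q + 1)^2*(q - 4)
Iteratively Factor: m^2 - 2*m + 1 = (m - 1)*(m - 1)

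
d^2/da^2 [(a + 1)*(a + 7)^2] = 6*a + 30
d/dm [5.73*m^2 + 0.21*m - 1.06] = 11.46*m + 0.21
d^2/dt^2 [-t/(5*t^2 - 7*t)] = -50/(125*t^3 - 525*t^2 + 735*t - 343)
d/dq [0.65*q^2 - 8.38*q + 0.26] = 1.3*q - 8.38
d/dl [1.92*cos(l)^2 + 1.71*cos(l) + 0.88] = -(3.84*cos(l) + 1.71)*sin(l)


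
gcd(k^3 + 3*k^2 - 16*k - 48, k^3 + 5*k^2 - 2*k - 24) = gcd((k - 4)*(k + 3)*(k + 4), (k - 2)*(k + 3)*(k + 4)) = k^2 + 7*k + 12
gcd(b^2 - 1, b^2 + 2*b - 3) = b - 1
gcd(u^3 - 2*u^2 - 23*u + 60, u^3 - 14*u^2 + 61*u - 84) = u^2 - 7*u + 12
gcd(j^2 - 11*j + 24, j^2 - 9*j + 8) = j - 8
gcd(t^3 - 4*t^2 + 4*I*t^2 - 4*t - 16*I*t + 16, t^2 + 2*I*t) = t + 2*I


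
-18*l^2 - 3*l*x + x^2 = (-6*l + x)*(3*l + x)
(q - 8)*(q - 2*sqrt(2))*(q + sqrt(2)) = q^3 - 8*q^2 - sqrt(2)*q^2 - 4*q + 8*sqrt(2)*q + 32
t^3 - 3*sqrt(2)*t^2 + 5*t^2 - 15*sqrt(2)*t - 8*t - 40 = (t + 5)*(t - 4*sqrt(2))*(t + sqrt(2))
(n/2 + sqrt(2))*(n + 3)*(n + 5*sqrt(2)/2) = n^3/2 + 3*n^2/2 + 9*sqrt(2)*n^2/4 + 5*n + 27*sqrt(2)*n/4 + 15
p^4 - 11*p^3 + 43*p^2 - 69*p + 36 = (p - 4)*(p - 3)^2*(p - 1)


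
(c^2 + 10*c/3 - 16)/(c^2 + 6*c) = (c - 8/3)/c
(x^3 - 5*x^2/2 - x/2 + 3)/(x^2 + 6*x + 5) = (x^2 - 7*x/2 + 3)/(x + 5)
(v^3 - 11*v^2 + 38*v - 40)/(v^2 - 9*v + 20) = v - 2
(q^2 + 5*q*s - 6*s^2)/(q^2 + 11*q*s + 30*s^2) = (q - s)/(q + 5*s)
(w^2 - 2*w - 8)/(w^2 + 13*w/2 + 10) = 2*(w^2 - 2*w - 8)/(2*w^2 + 13*w + 20)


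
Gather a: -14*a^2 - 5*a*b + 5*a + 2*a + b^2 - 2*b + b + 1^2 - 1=-14*a^2 + a*(7 - 5*b) + b^2 - b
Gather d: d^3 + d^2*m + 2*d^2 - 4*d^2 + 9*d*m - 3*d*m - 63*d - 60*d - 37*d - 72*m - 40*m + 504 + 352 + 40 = d^3 + d^2*(m - 2) + d*(6*m - 160) - 112*m + 896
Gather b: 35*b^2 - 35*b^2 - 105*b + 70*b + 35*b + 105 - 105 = 0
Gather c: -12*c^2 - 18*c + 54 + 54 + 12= -12*c^2 - 18*c + 120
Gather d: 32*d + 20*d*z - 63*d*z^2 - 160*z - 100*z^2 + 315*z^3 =d*(-63*z^2 + 20*z + 32) + 315*z^3 - 100*z^2 - 160*z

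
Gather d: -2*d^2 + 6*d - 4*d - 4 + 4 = -2*d^2 + 2*d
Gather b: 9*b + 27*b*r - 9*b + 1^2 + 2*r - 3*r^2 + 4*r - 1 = 27*b*r - 3*r^2 + 6*r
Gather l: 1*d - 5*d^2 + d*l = -5*d^2 + d*l + d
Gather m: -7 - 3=-10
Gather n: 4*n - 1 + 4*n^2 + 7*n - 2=4*n^2 + 11*n - 3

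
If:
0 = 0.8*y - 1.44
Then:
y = 1.80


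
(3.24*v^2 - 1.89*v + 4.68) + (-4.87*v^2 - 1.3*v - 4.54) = -1.63*v^2 - 3.19*v + 0.14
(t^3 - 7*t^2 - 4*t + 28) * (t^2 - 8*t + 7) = t^5 - 15*t^4 + 59*t^3 + 11*t^2 - 252*t + 196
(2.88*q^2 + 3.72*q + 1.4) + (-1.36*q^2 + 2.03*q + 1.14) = 1.52*q^2 + 5.75*q + 2.54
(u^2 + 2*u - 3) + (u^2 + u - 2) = 2*u^2 + 3*u - 5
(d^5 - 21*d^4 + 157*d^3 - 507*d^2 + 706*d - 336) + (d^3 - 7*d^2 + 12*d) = d^5 - 21*d^4 + 158*d^3 - 514*d^2 + 718*d - 336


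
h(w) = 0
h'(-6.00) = 0.00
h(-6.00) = 0.00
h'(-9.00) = 0.00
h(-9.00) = 0.00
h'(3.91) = 0.00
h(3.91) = 0.00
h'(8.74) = 0.00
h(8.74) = 0.00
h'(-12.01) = 0.00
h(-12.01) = 0.00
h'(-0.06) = 0.00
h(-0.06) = 0.00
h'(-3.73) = 0.00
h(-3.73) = 0.00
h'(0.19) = 0.00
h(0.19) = 0.00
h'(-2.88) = 0.00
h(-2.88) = 0.00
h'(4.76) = 0.00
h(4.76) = 0.00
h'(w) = 0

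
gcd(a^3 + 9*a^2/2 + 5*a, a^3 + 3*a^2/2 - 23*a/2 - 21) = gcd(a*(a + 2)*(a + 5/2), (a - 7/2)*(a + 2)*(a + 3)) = a + 2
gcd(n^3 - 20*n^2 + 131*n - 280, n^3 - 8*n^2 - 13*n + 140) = n^2 - 12*n + 35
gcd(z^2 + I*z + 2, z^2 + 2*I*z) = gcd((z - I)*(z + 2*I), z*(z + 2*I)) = z + 2*I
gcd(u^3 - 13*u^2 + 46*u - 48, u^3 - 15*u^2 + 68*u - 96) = u^2 - 11*u + 24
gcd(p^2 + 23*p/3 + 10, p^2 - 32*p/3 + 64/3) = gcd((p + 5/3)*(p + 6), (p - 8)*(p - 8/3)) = 1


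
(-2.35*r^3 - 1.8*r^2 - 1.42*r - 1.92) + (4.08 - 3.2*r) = -2.35*r^3 - 1.8*r^2 - 4.62*r + 2.16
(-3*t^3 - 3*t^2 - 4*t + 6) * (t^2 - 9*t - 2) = -3*t^5 + 24*t^4 + 29*t^3 + 48*t^2 - 46*t - 12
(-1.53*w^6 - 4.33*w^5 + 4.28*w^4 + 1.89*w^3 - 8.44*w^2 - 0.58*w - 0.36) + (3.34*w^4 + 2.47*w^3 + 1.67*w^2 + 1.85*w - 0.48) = -1.53*w^6 - 4.33*w^5 + 7.62*w^4 + 4.36*w^3 - 6.77*w^2 + 1.27*w - 0.84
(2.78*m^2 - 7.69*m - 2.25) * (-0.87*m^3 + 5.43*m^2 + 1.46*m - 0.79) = -2.4186*m^5 + 21.7857*m^4 - 35.7404*m^3 - 25.6411*m^2 + 2.7901*m + 1.7775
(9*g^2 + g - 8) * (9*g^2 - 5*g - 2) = 81*g^4 - 36*g^3 - 95*g^2 + 38*g + 16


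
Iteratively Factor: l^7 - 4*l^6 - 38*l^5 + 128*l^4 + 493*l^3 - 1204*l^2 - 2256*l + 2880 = (l - 4)*(l^6 - 38*l^4 - 24*l^3 + 397*l^2 + 384*l - 720) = (l - 4)*(l + 4)*(l^5 - 4*l^4 - 22*l^3 + 64*l^2 + 141*l - 180) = (l - 4)^2*(l + 4)*(l^4 - 22*l^2 - 24*l + 45) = (l - 4)^2*(l - 1)*(l + 4)*(l^3 + l^2 - 21*l - 45) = (l - 5)*(l - 4)^2*(l - 1)*(l + 4)*(l^2 + 6*l + 9) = (l - 5)*(l - 4)^2*(l - 1)*(l + 3)*(l + 4)*(l + 3)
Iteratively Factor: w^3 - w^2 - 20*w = (w + 4)*(w^2 - 5*w) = w*(w + 4)*(w - 5)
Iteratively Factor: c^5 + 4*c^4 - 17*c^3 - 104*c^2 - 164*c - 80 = (c - 5)*(c^4 + 9*c^3 + 28*c^2 + 36*c + 16) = (c - 5)*(c + 1)*(c^3 + 8*c^2 + 20*c + 16) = (c - 5)*(c + 1)*(c + 2)*(c^2 + 6*c + 8) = (c - 5)*(c + 1)*(c + 2)*(c + 4)*(c + 2)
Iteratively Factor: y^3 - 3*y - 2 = (y - 2)*(y^2 + 2*y + 1) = (y - 2)*(y + 1)*(y + 1)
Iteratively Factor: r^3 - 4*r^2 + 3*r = (r - 1)*(r^2 - 3*r) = r*(r - 1)*(r - 3)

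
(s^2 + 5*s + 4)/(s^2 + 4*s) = (s + 1)/s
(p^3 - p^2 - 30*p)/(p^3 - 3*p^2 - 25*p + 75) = p*(p - 6)/(p^2 - 8*p + 15)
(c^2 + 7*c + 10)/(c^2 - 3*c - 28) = (c^2 + 7*c + 10)/(c^2 - 3*c - 28)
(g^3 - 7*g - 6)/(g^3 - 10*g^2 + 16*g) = (g^3 - 7*g - 6)/(g*(g^2 - 10*g + 16))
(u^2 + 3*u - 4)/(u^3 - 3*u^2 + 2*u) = (u + 4)/(u*(u - 2))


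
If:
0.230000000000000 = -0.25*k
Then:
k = -0.92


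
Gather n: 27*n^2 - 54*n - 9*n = 27*n^2 - 63*n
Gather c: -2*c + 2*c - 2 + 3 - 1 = 0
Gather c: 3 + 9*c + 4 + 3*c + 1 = 12*c + 8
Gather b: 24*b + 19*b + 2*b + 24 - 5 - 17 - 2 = 45*b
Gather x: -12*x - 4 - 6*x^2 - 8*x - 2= -6*x^2 - 20*x - 6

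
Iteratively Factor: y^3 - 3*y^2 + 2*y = (y)*(y^2 - 3*y + 2) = y*(y - 2)*(y - 1)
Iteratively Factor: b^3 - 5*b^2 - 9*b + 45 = (b - 5)*(b^2 - 9) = (b - 5)*(b + 3)*(b - 3)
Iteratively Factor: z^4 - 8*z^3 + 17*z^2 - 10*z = (z - 5)*(z^3 - 3*z^2 + 2*z) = (z - 5)*(z - 2)*(z^2 - z) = z*(z - 5)*(z - 2)*(z - 1)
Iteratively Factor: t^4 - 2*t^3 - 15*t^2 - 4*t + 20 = (t - 5)*(t^3 + 3*t^2 - 4) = (t - 5)*(t - 1)*(t^2 + 4*t + 4) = (t - 5)*(t - 1)*(t + 2)*(t + 2)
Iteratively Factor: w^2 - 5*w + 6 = (w - 3)*(w - 2)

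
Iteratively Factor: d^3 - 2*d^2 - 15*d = (d - 5)*(d^2 + 3*d) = (d - 5)*(d + 3)*(d)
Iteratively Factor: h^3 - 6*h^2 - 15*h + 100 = (h + 4)*(h^2 - 10*h + 25) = (h - 5)*(h + 4)*(h - 5)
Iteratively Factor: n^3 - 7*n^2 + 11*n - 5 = (n - 5)*(n^2 - 2*n + 1) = (n - 5)*(n - 1)*(n - 1)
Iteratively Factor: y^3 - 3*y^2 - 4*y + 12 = (y + 2)*(y^2 - 5*y + 6) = (y - 3)*(y + 2)*(y - 2)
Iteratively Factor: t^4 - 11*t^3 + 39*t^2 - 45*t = (t - 3)*(t^3 - 8*t^2 + 15*t) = (t - 3)^2*(t^2 - 5*t) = t*(t - 3)^2*(t - 5)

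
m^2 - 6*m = m*(m - 6)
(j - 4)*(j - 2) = j^2 - 6*j + 8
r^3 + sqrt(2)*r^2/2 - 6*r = r*(r - 3*sqrt(2)/2)*(r + 2*sqrt(2))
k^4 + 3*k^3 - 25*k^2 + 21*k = k*(k - 3)*(k - 1)*(k + 7)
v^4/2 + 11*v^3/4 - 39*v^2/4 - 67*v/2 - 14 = (v/2 + 1)*(v - 4)*(v + 1/2)*(v + 7)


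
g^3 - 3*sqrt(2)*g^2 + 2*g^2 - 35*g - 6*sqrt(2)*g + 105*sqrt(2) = (g - 5)*(g + 7)*(g - 3*sqrt(2))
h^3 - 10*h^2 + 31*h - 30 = (h - 5)*(h - 3)*(h - 2)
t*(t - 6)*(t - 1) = t^3 - 7*t^2 + 6*t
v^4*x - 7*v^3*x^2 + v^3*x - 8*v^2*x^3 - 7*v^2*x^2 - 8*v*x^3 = v*(v - 8*x)*(v + x)*(v*x + x)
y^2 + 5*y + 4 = (y + 1)*(y + 4)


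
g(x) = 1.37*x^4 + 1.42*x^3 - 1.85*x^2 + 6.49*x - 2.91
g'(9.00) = 4313.17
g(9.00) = 9929.40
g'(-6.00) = -1001.63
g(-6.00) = 1360.35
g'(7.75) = 2784.54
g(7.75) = 5539.54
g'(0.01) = 6.45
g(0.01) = -2.85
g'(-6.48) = -1281.75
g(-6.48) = 1906.55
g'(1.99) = 59.18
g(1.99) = 35.35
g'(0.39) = 6.02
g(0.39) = -0.54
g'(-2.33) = -31.08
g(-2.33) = -5.66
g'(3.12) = 202.85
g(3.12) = 172.28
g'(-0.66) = 9.21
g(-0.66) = -8.15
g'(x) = 5.48*x^3 + 4.26*x^2 - 3.7*x + 6.49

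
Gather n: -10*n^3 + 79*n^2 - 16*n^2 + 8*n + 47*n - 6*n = -10*n^3 + 63*n^2 + 49*n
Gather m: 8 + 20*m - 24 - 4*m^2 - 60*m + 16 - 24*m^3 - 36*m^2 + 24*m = -24*m^3 - 40*m^2 - 16*m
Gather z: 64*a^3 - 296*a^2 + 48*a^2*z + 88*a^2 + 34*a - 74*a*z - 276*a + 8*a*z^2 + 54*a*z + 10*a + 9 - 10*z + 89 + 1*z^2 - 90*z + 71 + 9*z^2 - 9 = 64*a^3 - 208*a^2 - 232*a + z^2*(8*a + 10) + z*(48*a^2 - 20*a - 100) + 160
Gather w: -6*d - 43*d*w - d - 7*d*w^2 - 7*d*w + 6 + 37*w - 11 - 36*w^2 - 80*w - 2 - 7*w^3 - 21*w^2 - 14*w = -7*d - 7*w^3 + w^2*(-7*d - 57) + w*(-50*d - 57) - 7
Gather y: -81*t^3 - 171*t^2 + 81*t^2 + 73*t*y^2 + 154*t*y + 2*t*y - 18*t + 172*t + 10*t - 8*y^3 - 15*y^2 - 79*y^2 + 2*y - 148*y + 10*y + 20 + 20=-81*t^3 - 90*t^2 + 164*t - 8*y^3 + y^2*(73*t - 94) + y*(156*t - 136) + 40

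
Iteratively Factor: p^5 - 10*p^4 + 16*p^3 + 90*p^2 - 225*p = (p)*(p^4 - 10*p^3 + 16*p^2 + 90*p - 225) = p*(p - 5)*(p^3 - 5*p^2 - 9*p + 45) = p*(p - 5)*(p + 3)*(p^2 - 8*p + 15) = p*(p - 5)^2*(p + 3)*(p - 3)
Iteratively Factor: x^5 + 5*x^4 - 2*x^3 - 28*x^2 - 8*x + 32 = (x + 2)*(x^4 + 3*x^3 - 8*x^2 - 12*x + 16) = (x - 2)*(x + 2)*(x^3 + 5*x^2 + 2*x - 8) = (x - 2)*(x - 1)*(x + 2)*(x^2 + 6*x + 8) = (x - 2)*(x - 1)*(x + 2)^2*(x + 4)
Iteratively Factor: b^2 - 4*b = (b - 4)*(b)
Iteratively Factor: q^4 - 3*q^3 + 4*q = (q - 2)*(q^3 - q^2 - 2*q) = (q - 2)^2*(q^2 + q) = q*(q - 2)^2*(q + 1)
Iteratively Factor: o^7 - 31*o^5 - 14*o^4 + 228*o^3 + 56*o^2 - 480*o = (o + 3)*(o^6 - 3*o^5 - 22*o^4 + 52*o^3 + 72*o^2 - 160*o) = (o - 2)*(o + 3)*(o^5 - o^4 - 24*o^3 + 4*o^2 + 80*o) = (o - 2)*(o + 2)*(o + 3)*(o^4 - 3*o^3 - 18*o^2 + 40*o) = (o - 2)*(o + 2)*(o + 3)*(o + 4)*(o^3 - 7*o^2 + 10*o) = (o - 5)*(o - 2)*(o + 2)*(o + 3)*(o + 4)*(o^2 - 2*o) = o*(o - 5)*(o - 2)*(o + 2)*(o + 3)*(o + 4)*(o - 2)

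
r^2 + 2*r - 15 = (r - 3)*(r + 5)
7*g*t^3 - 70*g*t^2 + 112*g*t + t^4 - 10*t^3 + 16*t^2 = t*(7*g + t)*(t - 8)*(t - 2)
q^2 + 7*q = q*(q + 7)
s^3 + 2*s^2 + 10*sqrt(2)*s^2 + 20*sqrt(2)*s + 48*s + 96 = (s + 2)*(s + 4*sqrt(2))*(s + 6*sqrt(2))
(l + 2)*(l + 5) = l^2 + 7*l + 10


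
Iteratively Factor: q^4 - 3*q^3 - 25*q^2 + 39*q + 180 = (q - 4)*(q^3 + q^2 - 21*q - 45) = (q - 4)*(q + 3)*(q^2 - 2*q - 15) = (q - 5)*(q - 4)*(q + 3)*(q + 3)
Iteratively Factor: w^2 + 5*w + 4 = (w + 4)*(w + 1)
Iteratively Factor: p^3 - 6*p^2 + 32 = (p + 2)*(p^2 - 8*p + 16) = (p - 4)*(p + 2)*(p - 4)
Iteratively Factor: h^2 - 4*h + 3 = (h - 3)*(h - 1)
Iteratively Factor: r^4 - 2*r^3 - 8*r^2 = (r - 4)*(r^3 + 2*r^2) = r*(r - 4)*(r^2 + 2*r) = r^2*(r - 4)*(r + 2)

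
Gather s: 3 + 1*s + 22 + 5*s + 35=6*s + 60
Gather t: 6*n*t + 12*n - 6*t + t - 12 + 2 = 12*n + t*(6*n - 5) - 10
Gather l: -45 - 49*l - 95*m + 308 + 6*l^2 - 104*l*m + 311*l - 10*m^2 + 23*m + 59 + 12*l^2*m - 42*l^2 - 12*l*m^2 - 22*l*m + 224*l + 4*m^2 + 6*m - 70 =l^2*(12*m - 36) + l*(-12*m^2 - 126*m + 486) - 6*m^2 - 66*m + 252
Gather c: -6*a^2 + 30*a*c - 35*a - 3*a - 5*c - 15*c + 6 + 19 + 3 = -6*a^2 - 38*a + c*(30*a - 20) + 28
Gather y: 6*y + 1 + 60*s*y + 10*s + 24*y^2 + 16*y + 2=10*s + 24*y^2 + y*(60*s + 22) + 3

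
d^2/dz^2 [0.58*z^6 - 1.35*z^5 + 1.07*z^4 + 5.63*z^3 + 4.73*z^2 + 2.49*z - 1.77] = 17.4*z^4 - 27.0*z^3 + 12.84*z^2 + 33.78*z + 9.46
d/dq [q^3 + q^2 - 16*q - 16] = 3*q^2 + 2*q - 16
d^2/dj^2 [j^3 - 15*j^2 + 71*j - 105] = 6*j - 30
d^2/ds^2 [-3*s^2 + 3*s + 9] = -6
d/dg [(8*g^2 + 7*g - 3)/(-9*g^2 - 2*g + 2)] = (47*g^2 - 22*g + 8)/(81*g^4 + 36*g^3 - 32*g^2 - 8*g + 4)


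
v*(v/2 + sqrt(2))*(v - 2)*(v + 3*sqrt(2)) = v^4/2 - v^3 + 5*sqrt(2)*v^3/2 - 5*sqrt(2)*v^2 + 6*v^2 - 12*v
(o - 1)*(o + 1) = o^2 - 1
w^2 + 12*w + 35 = (w + 5)*(w + 7)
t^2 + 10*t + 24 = (t + 4)*(t + 6)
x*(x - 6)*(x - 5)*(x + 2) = x^4 - 9*x^3 + 8*x^2 + 60*x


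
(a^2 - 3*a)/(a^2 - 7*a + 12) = a/(a - 4)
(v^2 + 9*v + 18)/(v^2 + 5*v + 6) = (v + 6)/(v + 2)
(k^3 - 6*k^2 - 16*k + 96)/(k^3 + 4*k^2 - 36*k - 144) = (k - 4)/(k + 6)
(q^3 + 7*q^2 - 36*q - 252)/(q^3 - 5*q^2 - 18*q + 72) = (q^2 + 13*q + 42)/(q^2 + q - 12)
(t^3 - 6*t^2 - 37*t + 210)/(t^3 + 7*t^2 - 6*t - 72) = (t^2 - 12*t + 35)/(t^2 + t - 12)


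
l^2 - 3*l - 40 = (l - 8)*(l + 5)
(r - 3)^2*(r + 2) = r^3 - 4*r^2 - 3*r + 18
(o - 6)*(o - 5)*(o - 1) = o^3 - 12*o^2 + 41*o - 30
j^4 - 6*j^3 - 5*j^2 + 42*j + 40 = (j - 5)*(j - 4)*(j + 1)*(j + 2)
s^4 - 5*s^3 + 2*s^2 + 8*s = s*(s - 4)*(s - 2)*(s + 1)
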